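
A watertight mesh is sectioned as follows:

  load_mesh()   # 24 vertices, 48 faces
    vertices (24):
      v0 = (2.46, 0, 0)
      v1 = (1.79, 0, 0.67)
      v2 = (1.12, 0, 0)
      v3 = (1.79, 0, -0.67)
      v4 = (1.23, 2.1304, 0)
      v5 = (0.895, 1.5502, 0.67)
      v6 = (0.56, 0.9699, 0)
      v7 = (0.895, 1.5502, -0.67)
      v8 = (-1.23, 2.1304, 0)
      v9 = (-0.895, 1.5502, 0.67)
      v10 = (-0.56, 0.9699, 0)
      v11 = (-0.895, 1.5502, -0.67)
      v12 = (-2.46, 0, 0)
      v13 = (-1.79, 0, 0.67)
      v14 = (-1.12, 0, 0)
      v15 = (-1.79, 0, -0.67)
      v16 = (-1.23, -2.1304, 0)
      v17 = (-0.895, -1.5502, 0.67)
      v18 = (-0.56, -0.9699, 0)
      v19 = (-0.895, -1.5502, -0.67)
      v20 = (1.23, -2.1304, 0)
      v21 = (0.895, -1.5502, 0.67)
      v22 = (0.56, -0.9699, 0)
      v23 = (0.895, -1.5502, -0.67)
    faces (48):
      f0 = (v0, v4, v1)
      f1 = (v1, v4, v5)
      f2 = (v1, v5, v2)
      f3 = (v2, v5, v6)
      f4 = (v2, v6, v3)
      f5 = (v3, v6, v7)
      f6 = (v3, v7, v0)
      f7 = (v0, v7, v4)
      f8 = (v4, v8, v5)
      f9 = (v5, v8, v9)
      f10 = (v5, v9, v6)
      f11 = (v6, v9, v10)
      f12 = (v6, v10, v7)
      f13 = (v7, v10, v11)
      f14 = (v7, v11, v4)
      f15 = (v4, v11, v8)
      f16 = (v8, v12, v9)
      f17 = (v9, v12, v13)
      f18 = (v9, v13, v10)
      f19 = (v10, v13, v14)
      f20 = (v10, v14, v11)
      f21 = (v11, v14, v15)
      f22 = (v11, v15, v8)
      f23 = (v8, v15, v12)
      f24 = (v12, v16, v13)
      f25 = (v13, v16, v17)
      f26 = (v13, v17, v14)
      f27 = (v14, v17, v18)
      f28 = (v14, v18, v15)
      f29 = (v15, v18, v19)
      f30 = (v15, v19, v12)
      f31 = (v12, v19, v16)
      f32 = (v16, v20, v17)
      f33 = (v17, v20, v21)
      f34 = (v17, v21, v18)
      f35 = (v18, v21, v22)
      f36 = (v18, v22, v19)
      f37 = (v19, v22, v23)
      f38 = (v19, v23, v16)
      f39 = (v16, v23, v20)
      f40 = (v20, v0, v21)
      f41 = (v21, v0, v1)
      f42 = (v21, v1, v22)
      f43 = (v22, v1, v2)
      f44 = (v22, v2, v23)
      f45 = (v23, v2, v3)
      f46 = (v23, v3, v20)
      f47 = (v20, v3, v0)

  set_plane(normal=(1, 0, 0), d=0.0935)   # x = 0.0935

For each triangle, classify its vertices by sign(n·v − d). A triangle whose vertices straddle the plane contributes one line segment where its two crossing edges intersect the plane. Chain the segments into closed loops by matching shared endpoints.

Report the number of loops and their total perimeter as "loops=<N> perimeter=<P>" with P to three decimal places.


Straddling triangles (16 of 48):
  (v4,v8,v5) [+-+] → (0.0935, 2.1304, 0)–(0.0935, 1.76904, 0.417292)  len=0.5520
  (v5,v8,v9) [+--] → (0.0935, 1.76904, 0.417292)–(0.0935, 1.5502, 0.67)  len=0.3343
  (v5,v9,v6) [+-+] → (0.0935, 1.5502, 0.67)–(0.0935, 1.15595, 0.214814)  len=0.6022
  (v6,v9,v10) [+--] → (0.0935, 1.15595, 0.214814)–(0.0935, 0.9699, 0)  len=0.2842
  (v6,v10,v7) [+-+] → (0.0935, 0.9699, 0)–(0.0935, 1.23054, -0.300924)  len=0.3981
  (v7,v10,v11) [+--] → (0.0935, 1.23054, -0.300924)–(0.0935, 1.5502, -0.67)  len=0.4883
  (v7,v11,v4) [+-+] → (0.0935, 1.5502, -0.67)–(0.0935, 1.8201, -0.358332)  len=0.4123
  (v4,v11,v8) [+--] → (0.0935, 1.8201, -0.358332)–(0.0935, 2.1304, 0)  len=0.4740
  (v16,v20,v17) [-+-] → (0.0935, -2.1304, 0)–(0.0935, -1.8201, 0.358332)  len=0.4740
  (v17,v20,v21) [-++] → (0.0935, -1.8201, 0.358332)–(0.0935, -1.5502, 0.67)  len=0.4123
  (v17,v21,v18) [-+-] → (0.0935, -1.5502, 0.67)–(0.0935, -1.23054, 0.300924)  len=0.4883
  (v18,v21,v22) [-++] → (0.0935, -1.23054, 0.300924)–(0.0935, -0.9699, 0)  len=0.3981
  (v18,v22,v19) [-+-] → (0.0935, -0.9699, 0)–(0.0935, -1.15595, -0.214814)  len=0.2842
  (v19,v22,v23) [-++] → (0.0935, -1.15595, -0.214814)–(0.0935, -1.5502, -0.67)  len=0.6022
  (v19,v23,v16) [-+-] → (0.0935, -1.5502, -0.67)–(0.0935, -1.76904, -0.417292)  len=0.3343
  (v16,v23,v20) [-++] → (0.0935, -1.76904, -0.417292)–(0.0935, -2.1304, 0)  len=0.5520

Chained into 2 loop(s):
  loop 1: 8 segments, perimeter = 3.5453
  loop 2: 8 segments, perimeter = 3.5453
Total perimeter = 7.091

loops=2 perimeter=7.091


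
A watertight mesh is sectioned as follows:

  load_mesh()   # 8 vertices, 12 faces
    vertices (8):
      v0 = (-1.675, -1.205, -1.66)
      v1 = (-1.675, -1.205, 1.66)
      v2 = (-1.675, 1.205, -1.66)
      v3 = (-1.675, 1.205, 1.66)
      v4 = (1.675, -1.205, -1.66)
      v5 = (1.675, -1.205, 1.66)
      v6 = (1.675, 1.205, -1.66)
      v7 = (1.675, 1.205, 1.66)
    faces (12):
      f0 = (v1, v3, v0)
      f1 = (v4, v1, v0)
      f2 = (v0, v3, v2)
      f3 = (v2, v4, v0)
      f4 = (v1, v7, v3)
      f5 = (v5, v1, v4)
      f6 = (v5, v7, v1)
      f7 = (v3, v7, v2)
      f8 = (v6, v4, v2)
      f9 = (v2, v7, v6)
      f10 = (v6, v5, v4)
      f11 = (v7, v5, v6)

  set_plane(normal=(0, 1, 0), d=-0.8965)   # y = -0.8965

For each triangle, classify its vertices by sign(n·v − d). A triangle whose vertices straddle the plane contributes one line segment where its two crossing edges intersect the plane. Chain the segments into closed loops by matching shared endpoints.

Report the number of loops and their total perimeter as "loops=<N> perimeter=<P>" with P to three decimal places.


Straddling triangles (8 of 12):
  (v1,v3,v0) [-+-] → (-1.675, -0.8965, 1.66)–(-1.675, -0.8965, -1.23501)  len=2.8950
  (v0,v3,v2) [-++] → (-1.675, -0.8965, -1.23501)–(-1.675, -0.8965, -1.66)  len=0.4250
  (v2,v4,v0) [+--] → (1.24617, -0.8965, -1.66)–(-1.675, -0.8965, -1.66)  len=2.9212
  (v1,v7,v3) [-++] → (-1.24617, -0.8965, 1.66)–(-1.675, -0.8965, 1.66)  len=0.4288
  (v5,v7,v1) [-+-] → (1.675, -0.8965, 1.66)–(-1.24617, -0.8965, 1.66)  len=2.9212
  (v6,v4,v2) [+-+] → (1.675, -0.8965, -1.66)–(1.24617, -0.8965, -1.66)  len=0.4288
  (v6,v5,v4) [+--] → (1.675, -0.8965, 1.23501)–(1.675, -0.8965, -1.66)  len=2.8950
  (v7,v5,v6) [+-+] → (1.675, -0.8965, 1.66)–(1.675, -0.8965, 1.23501)  len=0.4250

Chained into 1 loop(s):
  loop 1: 8 segments, perimeter = 13.3400
Total perimeter = 13.340

loops=1 perimeter=13.340


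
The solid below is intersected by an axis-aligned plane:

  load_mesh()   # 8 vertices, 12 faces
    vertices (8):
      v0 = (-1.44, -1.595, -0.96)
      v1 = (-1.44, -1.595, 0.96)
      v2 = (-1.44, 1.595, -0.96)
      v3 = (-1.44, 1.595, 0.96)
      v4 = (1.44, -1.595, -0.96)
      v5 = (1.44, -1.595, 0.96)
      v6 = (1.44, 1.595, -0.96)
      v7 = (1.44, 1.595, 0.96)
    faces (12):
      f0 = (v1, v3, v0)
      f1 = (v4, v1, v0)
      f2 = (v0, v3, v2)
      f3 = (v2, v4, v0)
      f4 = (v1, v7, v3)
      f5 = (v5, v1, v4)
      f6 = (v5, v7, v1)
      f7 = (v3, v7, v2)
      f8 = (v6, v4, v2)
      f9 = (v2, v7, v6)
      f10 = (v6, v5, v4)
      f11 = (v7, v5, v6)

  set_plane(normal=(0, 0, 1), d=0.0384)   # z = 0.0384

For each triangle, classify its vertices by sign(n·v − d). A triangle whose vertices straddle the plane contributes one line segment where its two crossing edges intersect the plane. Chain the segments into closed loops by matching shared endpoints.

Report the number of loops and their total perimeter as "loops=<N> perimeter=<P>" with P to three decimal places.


loops=1 perimeter=12.140

Straddling triangles (8 of 12):
  (v1,v3,v0) [++-] → (-1.44, 0.0638, 0.0384)–(-1.44, -1.595, 0.0384)  len=1.6588
  (v4,v1,v0) [-+-] → (-0.0576, -1.595, 0.0384)–(-1.44, -1.595, 0.0384)  len=1.3824
  (v0,v3,v2) [-+-] → (-1.44, 0.0638, 0.0384)–(-1.44, 1.595, 0.0384)  len=1.5312
  (v5,v1,v4) [++-] → (-0.0576, -1.595, 0.0384)–(1.44, -1.595, 0.0384)  len=1.4976
  (v3,v7,v2) [++-] → (0.0576, 1.595, 0.0384)–(-1.44, 1.595, 0.0384)  len=1.4976
  (v2,v7,v6) [-+-] → (0.0576, 1.595, 0.0384)–(1.44, 1.595, 0.0384)  len=1.3824
  (v6,v5,v4) [-+-] → (1.44, -0.0638, 0.0384)–(1.44, -1.595, 0.0384)  len=1.5312
  (v7,v5,v6) [++-] → (1.44, -0.0638, 0.0384)–(1.44, 1.595, 0.0384)  len=1.6588

Chained into 1 loop(s):
  loop 1: 8 segments, perimeter = 12.1400
Total perimeter = 12.140


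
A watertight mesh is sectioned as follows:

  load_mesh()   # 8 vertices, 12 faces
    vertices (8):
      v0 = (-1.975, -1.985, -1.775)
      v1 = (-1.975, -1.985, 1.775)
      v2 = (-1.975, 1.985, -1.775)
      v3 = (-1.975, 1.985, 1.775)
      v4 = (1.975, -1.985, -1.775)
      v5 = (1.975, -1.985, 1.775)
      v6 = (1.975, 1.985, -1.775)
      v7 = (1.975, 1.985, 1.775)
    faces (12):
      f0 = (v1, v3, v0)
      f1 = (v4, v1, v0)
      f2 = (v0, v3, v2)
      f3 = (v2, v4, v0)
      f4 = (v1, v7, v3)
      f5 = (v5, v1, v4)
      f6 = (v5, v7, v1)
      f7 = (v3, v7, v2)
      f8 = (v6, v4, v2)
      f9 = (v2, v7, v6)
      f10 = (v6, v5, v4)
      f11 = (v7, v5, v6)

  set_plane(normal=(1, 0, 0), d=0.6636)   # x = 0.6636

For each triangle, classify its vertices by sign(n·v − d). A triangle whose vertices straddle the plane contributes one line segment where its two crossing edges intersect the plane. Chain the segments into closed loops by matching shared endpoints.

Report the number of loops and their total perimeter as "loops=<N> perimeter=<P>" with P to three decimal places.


Straddling triangles (8 of 12):
  (v4,v1,v0) [+--] → (0.6636, -1.985, -0.5964)–(0.6636, -1.985, -1.775)  len=1.1786
  (v2,v4,v0) [-+-] → (0.6636, -0.66696, -1.775)–(0.6636, -1.985, -1.775)  len=1.3180
  (v1,v7,v3) [-+-] → (0.6636, 0.66696, 1.775)–(0.6636, 1.985, 1.775)  len=1.3180
  (v5,v1,v4) [+-+] → (0.6636, -1.985, 1.775)–(0.6636, -1.985, -0.5964)  len=2.3714
  (v5,v7,v1) [++-] → (0.6636, 0.66696, 1.775)–(0.6636, -1.985, 1.775)  len=2.6520
  (v3,v7,v2) [-+-] → (0.6636, 1.985, 1.775)–(0.6636, 1.985, 0.5964)  len=1.1786
  (v6,v4,v2) [++-] → (0.6636, -0.66696, -1.775)–(0.6636, 1.985, -1.775)  len=2.6520
  (v2,v7,v6) [-++] → (0.6636, 1.985, 0.5964)–(0.6636, 1.985, -1.775)  len=2.3714

Chained into 1 loop(s):
  loop 1: 8 segments, perimeter = 15.0400
Total perimeter = 15.040

loops=1 perimeter=15.040


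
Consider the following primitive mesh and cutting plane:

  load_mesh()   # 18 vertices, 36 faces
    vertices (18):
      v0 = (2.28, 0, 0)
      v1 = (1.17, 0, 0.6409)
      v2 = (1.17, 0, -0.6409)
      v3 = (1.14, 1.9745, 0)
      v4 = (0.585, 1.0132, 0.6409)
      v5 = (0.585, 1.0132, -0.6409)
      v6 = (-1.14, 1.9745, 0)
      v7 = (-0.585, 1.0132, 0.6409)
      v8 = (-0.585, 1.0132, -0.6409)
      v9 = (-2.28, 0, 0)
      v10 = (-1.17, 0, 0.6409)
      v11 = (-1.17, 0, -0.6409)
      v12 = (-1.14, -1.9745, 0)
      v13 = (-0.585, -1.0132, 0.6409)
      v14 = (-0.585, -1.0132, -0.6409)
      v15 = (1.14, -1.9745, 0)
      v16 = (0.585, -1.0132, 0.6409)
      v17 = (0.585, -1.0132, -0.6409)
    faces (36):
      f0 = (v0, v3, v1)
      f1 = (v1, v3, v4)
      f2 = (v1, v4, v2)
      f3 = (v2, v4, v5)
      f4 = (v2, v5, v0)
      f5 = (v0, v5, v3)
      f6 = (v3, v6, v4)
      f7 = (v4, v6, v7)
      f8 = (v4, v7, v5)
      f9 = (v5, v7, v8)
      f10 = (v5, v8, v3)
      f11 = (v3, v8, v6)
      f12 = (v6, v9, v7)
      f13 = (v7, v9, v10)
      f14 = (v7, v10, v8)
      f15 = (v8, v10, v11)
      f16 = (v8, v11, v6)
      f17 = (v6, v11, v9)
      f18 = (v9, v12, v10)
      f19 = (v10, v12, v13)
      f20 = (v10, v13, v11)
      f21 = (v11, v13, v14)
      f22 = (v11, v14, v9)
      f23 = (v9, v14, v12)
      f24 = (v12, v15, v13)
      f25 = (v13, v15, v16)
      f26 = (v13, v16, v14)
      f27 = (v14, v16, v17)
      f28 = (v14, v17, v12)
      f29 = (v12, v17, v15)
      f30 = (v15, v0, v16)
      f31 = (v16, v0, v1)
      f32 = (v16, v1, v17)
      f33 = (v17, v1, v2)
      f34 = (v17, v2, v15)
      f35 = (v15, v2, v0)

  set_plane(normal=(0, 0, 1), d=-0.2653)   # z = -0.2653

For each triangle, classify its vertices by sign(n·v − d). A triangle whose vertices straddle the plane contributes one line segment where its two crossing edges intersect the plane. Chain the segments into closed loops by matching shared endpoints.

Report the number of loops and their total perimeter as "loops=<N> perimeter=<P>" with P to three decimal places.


Straddling triangles (24 of 36):
  (v1,v4,v2) [++-] → (0.99858, 0.296893, -0.2653)–(1.17, 0, -0.2653)  len=0.3428
  (v2,v4,v5) [-+-] → (0.99858, 0.296893, -0.2653)–(0.585, 1.0132, -0.2653)  len=0.8271
  (v2,v5,v0) [--+] → (1.57836, 0.419413, -0.2653)–(1.82052, 0, -0.2653)  len=0.4843
  (v0,v5,v3) [+-+] → (1.57836, 0.419413, -0.2653)–(0.910258, 1.57657, -0.2653)  len=1.3362
  (v4,v7,v5) [++-] → (0.24216, 1.0132, -0.2653)–(0.585, 1.0132, -0.2653)  len=0.3428
  (v5,v7,v8) [-+-] → (0.24216, 1.0132, -0.2653)–(-0.585, 1.0132, -0.2653)  len=0.8272
  (v5,v8,v3) [--+] → (0.425938, 1.57657, -0.2653)–(0.910258, 1.57657, -0.2653)  len=0.4843
  (v3,v8,v6) [+-+] → (0.425938, 1.57657, -0.2653)–(-0.910258, 1.57657, -0.2653)  len=1.3362
  (v7,v10,v8) [++-] → (-0.75642, 0.716307, -0.2653)–(-0.585, 1.0132, -0.2653)  len=0.3428
  (v8,v10,v11) [-+-] → (-0.75642, 0.716307, -0.2653)–(-1.17, 0, -0.2653)  len=0.8271
  (v8,v11,v6) [--+] → (-1.15242, 1.15716, -0.2653)–(-0.910258, 1.57657, -0.2653)  len=0.4843
  (v6,v11,v9) [+-+] → (-1.15242, 1.15716, -0.2653)–(-1.82052, 0, -0.2653)  len=1.3362
  (v10,v13,v11) [++-] → (-0.99858, -0.296893, -0.2653)–(-1.17, 0, -0.2653)  len=0.3428
  (v11,v13,v14) [-+-] → (-0.99858, -0.296893, -0.2653)–(-0.585, -1.0132, -0.2653)  len=0.8271
  (v11,v14,v9) [--+] → (-1.57836, -0.419413, -0.2653)–(-1.82052, 0, -0.2653)  len=0.4843
  (v9,v14,v12) [+-+] → (-1.57836, -0.419413, -0.2653)–(-0.910258, -1.57657, -0.2653)  len=1.3362
  (v13,v16,v14) [++-] → (-0.24216, -1.0132, -0.2653)–(-0.585, -1.0132, -0.2653)  len=0.3428
  (v14,v16,v17) [-+-] → (-0.24216, -1.0132, -0.2653)–(0.585, -1.0132, -0.2653)  len=0.8272
  (v14,v17,v12) [--+] → (-0.425938, -1.57657, -0.2653)–(-0.910258, -1.57657, -0.2653)  len=0.4843
  (v12,v17,v15) [+-+] → (-0.425938, -1.57657, -0.2653)–(0.910258, -1.57657, -0.2653)  len=1.3362
  (v16,v1,v17) [++-] → (0.75642, -0.716307, -0.2653)–(0.585, -1.0132, -0.2653)  len=0.3428
  (v17,v1,v2) [-+-] → (0.75642, -0.716307, -0.2653)–(1.17, 0, -0.2653)  len=0.8271
  (v17,v2,v15) [--+] → (1.15242, -1.15716, -0.2653)–(0.910258, -1.57657, -0.2653)  len=0.4843
  (v15,v2,v0) [+-+] → (1.15242, -1.15716, -0.2653)–(1.82052, 0, -0.2653)  len=1.3362

Chained into 2 loop(s):
  loop 1: 12 segments, perimeter = 7.0198
  loop 2: 12 segments, perimeter = 10.9230
Total perimeter = 17.943

loops=2 perimeter=17.943


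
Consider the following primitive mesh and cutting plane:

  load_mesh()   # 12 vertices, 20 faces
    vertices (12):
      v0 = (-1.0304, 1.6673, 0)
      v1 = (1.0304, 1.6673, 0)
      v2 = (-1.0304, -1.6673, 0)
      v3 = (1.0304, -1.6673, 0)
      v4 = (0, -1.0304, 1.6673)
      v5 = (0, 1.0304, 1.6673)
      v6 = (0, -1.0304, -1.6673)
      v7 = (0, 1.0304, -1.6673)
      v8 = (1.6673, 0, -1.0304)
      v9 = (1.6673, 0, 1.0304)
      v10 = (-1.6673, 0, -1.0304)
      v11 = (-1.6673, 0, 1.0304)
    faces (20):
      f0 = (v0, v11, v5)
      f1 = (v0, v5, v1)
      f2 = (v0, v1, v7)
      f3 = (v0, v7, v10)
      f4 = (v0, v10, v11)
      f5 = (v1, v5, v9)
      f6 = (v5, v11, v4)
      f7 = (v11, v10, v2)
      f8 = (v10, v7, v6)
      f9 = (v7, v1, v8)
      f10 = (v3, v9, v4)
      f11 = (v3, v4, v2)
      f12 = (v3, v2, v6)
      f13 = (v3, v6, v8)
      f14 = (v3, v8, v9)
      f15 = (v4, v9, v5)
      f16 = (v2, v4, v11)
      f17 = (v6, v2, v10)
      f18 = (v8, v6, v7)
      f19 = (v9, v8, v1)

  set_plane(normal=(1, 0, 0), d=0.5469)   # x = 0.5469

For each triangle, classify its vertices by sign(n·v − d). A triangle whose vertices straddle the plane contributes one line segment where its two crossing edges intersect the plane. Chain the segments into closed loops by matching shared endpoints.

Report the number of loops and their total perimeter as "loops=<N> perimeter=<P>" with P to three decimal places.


loops=1 perimeter=9.944

Straddling triangles (10 of 20):
  (v0,v5,v1) [--+] → (0.5469, 1.36844, 0.782356)–(0.5469, 1.6673, 0)  len=0.8375
  (v0,v1,v7) [-+-] → (0.5469, 1.6673, 0)–(0.5469, 1.36844, -0.782356)  len=0.8375
  (v1,v5,v9) [+-+] → (0.5469, 1.36844, 0.782356)–(0.5469, 0.692413, 1.45839)  len=0.9561
  (v7,v1,v8) [-++] → (0.5469, 1.36844, -0.782356)–(0.5469, 0.692413, -1.45839)  len=0.9561
  (v3,v9,v4) [++-] → (0.5469, -0.692413, 1.45839)–(0.5469, -1.36844, 0.782356)  len=0.9561
  (v3,v4,v2) [+--] → (0.5469, -1.36844, 0.782356)–(0.5469, -1.6673, 0)  len=0.8375
  (v3,v2,v6) [+--] → (0.5469, -1.6673, 0)–(0.5469, -1.36844, -0.782356)  len=0.8375
  (v3,v6,v8) [+-+] → (0.5469, -1.36844, -0.782356)–(0.5469, -0.692413, -1.45839)  len=0.9561
  (v4,v9,v5) [-+-] → (0.5469, -0.692413, 1.45839)–(0.5469, 0.692413, 1.45839)  len=1.3848
  (v8,v6,v7) [+--] → (0.5469, -0.692413, -1.45839)–(0.5469, 0.692413, -1.45839)  len=1.3848

Chained into 1 loop(s):
  loop 1: 10 segments, perimeter = 9.9438
Total perimeter = 9.944


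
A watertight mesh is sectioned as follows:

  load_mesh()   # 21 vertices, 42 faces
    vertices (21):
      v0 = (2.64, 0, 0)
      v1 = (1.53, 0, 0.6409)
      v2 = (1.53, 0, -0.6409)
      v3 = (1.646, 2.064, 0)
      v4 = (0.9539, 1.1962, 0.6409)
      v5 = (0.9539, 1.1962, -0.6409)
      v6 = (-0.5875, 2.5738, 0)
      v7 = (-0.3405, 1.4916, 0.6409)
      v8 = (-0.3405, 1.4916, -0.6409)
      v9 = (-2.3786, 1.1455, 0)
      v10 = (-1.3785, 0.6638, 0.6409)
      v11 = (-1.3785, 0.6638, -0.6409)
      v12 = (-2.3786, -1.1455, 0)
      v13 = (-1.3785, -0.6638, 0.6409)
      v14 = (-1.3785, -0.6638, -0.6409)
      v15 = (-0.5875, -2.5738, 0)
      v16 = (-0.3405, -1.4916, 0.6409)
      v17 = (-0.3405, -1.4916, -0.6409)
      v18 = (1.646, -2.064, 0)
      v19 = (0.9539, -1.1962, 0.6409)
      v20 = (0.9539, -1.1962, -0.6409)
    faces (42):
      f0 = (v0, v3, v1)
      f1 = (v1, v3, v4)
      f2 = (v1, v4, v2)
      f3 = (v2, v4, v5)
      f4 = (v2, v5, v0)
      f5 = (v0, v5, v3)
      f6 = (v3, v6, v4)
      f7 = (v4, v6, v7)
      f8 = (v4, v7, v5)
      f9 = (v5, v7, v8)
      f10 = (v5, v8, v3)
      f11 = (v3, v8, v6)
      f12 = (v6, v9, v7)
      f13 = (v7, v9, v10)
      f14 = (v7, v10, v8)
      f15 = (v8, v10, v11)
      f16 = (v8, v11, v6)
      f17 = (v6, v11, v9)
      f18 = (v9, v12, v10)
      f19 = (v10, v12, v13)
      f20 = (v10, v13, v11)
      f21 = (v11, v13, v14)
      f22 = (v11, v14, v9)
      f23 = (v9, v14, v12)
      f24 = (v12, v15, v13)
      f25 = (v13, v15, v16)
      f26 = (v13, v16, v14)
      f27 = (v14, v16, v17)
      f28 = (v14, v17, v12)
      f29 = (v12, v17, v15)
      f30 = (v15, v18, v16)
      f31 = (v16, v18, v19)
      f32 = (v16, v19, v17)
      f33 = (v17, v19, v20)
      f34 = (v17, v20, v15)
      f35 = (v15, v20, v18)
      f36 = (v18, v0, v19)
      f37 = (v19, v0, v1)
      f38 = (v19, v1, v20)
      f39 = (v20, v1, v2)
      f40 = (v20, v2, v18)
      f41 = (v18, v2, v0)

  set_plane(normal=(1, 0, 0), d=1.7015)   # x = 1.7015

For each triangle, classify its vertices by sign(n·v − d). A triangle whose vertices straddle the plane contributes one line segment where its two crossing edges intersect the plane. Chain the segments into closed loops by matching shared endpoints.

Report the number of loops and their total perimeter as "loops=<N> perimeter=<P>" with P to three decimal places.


Straddling triangles (6 of 42):
  (v0,v3,v1) [+--] → (1.7015, 1.94876, 0)–(1.7015, 0, 0.541878)  len=2.0227
  (v2,v5,v0) [--+] → (1.7015, 0.665817, -0.356731)–(1.7015, 0, -0.541878)  len=0.6911
  (v0,v5,v3) [+--] → (1.7015, 0.665817, -0.356731)–(1.7015, 1.94876, 0)  len=1.3316
  (v18,v0,v19) [-+-] → (1.7015, -1.94876, 0)–(1.7015, -0.665817, 0.356731)  len=1.3316
  (v19,v0,v1) [-+-] → (1.7015, -0.665817, 0.356731)–(1.7015, 0, 0.541878)  len=0.6911
  (v18,v2,v0) [--+] → (1.7015, 0, -0.541878)–(1.7015, -1.94876, 0)  len=2.0227

Chained into 1 loop(s):
  loop 1: 6 segments, perimeter = 8.0908
Total perimeter = 8.091

loops=1 perimeter=8.091


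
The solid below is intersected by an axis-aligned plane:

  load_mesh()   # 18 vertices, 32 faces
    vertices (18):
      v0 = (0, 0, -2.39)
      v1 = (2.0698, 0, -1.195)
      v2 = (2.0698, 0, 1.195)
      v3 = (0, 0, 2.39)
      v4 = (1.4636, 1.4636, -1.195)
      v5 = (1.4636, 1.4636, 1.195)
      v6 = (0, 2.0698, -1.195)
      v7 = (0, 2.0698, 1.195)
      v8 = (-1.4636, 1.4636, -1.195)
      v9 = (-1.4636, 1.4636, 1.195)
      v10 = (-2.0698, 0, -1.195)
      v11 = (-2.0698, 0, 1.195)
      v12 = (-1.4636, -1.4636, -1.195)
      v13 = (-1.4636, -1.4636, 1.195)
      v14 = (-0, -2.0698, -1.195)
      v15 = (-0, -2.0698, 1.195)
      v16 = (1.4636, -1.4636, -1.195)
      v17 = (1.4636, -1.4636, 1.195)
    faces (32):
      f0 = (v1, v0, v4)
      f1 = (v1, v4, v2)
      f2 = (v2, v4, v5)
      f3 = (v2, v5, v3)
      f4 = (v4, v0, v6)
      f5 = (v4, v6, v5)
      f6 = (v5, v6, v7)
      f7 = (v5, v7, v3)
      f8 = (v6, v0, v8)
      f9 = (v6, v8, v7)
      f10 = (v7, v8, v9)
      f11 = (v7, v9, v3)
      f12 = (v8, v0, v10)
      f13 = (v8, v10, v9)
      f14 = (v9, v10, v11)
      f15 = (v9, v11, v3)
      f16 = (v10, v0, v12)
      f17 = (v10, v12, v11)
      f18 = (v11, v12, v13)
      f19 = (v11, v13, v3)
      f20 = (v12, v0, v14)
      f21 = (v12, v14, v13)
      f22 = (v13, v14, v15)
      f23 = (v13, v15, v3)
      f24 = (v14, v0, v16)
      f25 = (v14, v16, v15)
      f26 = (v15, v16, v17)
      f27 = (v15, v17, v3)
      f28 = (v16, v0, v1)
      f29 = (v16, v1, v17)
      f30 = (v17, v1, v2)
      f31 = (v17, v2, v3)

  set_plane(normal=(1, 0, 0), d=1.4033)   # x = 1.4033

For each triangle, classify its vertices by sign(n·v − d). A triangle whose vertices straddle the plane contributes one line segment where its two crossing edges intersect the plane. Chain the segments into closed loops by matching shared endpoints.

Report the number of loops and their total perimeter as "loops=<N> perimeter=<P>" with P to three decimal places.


Straddling triangles (12 of 32):
  (v1,v0,v4) [+-+] → (1.4033, 0, -1.5798)–(1.4033, 1.4033, -1.24423)  len=1.4429
  (v2,v5,v3) [++-] → (1.4033, 1.4033, 1.24423)–(1.4033, 0, 1.5798)  len=1.4429
  (v4,v0,v6) [+--] → (1.4033, 1.4033, -1.24423)–(1.4033, 1.48858, -1.195)  len=0.0985
  (v4,v6,v5) [+-+] → (1.4033, 1.48858, -1.195)–(1.4033, 1.48858, 1.09653)  len=2.2915
  (v5,v6,v7) [+--] → (1.4033, 1.48858, 1.09653)–(1.4033, 1.48858, 1.195)  len=0.0985
  (v5,v7,v3) [+--] → (1.4033, 1.48858, 1.195)–(1.4033, 1.4033, 1.24423)  len=0.0985
  (v14,v0,v16) [--+] → (1.4033, -1.4033, -1.24423)–(1.4033, -1.48858, -1.195)  len=0.0985
  (v14,v16,v15) [-+-] → (1.4033, -1.48858, -1.195)–(1.4033, -1.48858, -1.09653)  len=0.0985
  (v15,v16,v17) [-++] → (1.4033, -1.48858, -1.09653)–(1.4033, -1.48858, 1.195)  len=2.2915
  (v15,v17,v3) [-+-] → (1.4033, -1.48858, 1.195)–(1.4033, -1.4033, 1.24423)  len=0.0985
  (v16,v0,v1) [+-+] → (1.4033, -1.4033, -1.24423)–(1.4033, 0, -1.5798)  len=1.4429
  (v17,v2,v3) [++-] → (1.4033, 0, 1.5798)–(1.4033, -1.4033, 1.24423)  len=1.4429

Chained into 1 loop(s):
  loop 1: 12 segments, perimeter = 10.9453
Total perimeter = 10.945

loops=1 perimeter=10.945


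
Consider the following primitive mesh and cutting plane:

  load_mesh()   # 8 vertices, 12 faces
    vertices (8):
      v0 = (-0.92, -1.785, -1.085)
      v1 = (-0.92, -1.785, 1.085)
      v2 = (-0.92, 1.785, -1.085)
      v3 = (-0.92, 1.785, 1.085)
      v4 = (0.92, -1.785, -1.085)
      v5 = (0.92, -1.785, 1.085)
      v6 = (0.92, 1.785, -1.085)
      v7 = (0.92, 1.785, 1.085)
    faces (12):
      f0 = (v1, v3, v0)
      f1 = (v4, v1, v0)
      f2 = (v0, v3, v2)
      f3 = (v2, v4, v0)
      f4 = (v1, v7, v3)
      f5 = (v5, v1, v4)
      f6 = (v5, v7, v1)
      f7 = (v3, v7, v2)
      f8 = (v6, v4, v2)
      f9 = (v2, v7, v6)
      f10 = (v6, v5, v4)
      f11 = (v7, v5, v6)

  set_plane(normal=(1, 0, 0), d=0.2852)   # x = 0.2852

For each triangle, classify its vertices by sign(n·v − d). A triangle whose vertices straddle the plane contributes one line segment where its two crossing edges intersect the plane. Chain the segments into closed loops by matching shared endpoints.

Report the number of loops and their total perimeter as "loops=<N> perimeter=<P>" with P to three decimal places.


loops=1 perimeter=11.480

Straddling triangles (8 of 12):
  (v4,v1,v0) [+--] → (0.2852, -1.785, -0.33635)–(0.2852, -1.785, -1.085)  len=0.7487
  (v2,v4,v0) [-+-] → (0.2852, -0.55335, -1.085)–(0.2852, -1.785, -1.085)  len=1.2316
  (v1,v7,v3) [-+-] → (0.2852, 0.55335, 1.085)–(0.2852, 1.785, 1.085)  len=1.2316
  (v5,v1,v4) [+-+] → (0.2852, -1.785, 1.085)–(0.2852, -1.785, -0.33635)  len=1.4214
  (v5,v7,v1) [++-] → (0.2852, 0.55335, 1.085)–(0.2852, -1.785, 1.085)  len=2.3383
  (v3,v7,v2) [-+-] → (0.2852, 1.785, 1.085)–(0.2852, 1.785, 0.33635)  len=0.7487
  (v6,v4,v2) [++-] → (0.2852, -0.55335, -1.085)–(0.2852, 1.785, -1.085)  len=2.3383
  (v2,v7,v6) [-++] → (0.2852, 1.785, 0.33635)–(0.2852, 1.785, -1.085)  len=1.4214

Chained into 1 loop(s):
  loop 1: 8 segments, perimeter = 11.4800
Total perimeter = 11.480


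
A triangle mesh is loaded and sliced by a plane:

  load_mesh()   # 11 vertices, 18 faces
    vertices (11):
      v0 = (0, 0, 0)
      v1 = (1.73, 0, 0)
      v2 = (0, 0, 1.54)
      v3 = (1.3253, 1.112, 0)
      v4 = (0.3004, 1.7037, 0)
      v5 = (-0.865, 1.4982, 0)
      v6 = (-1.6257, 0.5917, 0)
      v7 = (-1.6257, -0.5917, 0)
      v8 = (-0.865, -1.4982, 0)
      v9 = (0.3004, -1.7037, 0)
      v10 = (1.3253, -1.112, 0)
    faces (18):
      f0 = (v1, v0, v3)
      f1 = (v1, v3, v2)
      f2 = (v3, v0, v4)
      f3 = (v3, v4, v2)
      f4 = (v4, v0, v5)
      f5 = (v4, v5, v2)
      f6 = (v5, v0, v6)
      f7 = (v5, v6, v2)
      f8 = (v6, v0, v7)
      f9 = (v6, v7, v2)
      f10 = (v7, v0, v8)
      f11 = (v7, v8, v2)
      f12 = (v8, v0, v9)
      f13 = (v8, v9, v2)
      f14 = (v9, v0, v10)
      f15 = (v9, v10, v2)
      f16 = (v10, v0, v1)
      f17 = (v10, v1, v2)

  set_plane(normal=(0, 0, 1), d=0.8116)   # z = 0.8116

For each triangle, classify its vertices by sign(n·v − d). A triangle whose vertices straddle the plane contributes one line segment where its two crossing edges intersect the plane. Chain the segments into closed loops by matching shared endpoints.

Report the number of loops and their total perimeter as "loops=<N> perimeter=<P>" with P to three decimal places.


Straddling triangles (9 of 18):
  (v1,v3,v2) [--+] → (0.62685, 0.525962, 0.8116)–(0.818268, 0, 0.8116)  len=0.5597
  (v3,v4,v2) [--+] → (0.142085, 0.805828, 0.8116)–(0.62685, 0.525962, 0.8116)  len=0.5598
  (v4,v5,v2) [--+] → (-0.409134, 0.708629, 0.8116)–(0.142085, 0.805828, 0.8116)  len=0.5597
  (v5,v6,v2) [--+] → (-0.768935, 0.279866, 0.8116)–(-0.409134, 0.708629, 0.8116)  len=0.5597
  (v6,v7,v2) [--+] → (-0.768935, -0.279866, 0.8116)–(-0.768935, 0.279866, 0.8116)  len=0.5597
  (v7,v8,v2) [--+] → (-0.409134, -0.708629, 0.8116)–(-0.768935, -0.279866, 0.8116)  len=0.5597
  (v8,v9,v2) [--+] → (0.142085, -0.805828, 0.8116)–(-0.409134, -0.708629, 0.8116)  len=0.5597
  (v9,v10,v2) [--+] → (0.62685, -0.525962, 0.8116)–(0.142085, -0.805828, 0.8116)  len=0.5598
  (v10,v1,v2) [--+] → (0.818268, 0, 0.8116)–(0.62685, -0.525962, 0.8116)  len=0.5597

Chained into 1 loop(s):
  loop 1: 9 segments, perimeter = 5.0376
Total perimeter = 5.038

loops=1 perimeter=5.038


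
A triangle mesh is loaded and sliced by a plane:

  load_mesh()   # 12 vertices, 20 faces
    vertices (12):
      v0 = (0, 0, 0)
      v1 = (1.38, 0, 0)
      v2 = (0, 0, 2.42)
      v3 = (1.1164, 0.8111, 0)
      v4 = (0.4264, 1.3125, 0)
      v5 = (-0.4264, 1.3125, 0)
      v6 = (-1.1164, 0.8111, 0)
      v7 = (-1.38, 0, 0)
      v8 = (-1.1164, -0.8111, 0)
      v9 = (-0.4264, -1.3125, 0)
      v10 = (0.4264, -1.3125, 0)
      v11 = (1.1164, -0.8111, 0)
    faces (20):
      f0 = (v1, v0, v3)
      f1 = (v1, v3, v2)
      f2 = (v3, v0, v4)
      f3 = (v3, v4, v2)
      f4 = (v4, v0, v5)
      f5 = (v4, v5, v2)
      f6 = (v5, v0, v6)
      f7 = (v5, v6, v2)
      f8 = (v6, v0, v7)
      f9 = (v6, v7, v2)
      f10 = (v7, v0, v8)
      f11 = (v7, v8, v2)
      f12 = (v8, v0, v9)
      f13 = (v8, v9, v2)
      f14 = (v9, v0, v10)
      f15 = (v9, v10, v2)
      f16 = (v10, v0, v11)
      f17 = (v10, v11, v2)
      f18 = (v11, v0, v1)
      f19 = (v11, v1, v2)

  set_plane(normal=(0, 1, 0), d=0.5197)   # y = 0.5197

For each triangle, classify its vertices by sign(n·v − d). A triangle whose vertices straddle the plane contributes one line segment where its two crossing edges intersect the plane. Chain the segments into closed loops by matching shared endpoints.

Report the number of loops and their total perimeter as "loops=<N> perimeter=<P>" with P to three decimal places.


loops=1 perimeter=6.373

Straddling triangles (10 of 20):
  (v1,v0,v3) [--+] → (0.715316, 0.5197, 0)–(1.2111, 0.5197, 0)  len=0.4958
  (v1,v3,v2) [-+-] → (1.2111, 0.5197, 0)–(0.715316, 0.5197, 0.869422)  len=1.0008
  (v3,v0,v4) [+-+] → (0.715316, 0.5197, 0)–(0.168838, 0.5197, 0)  len=0.5465
  (v3,v4,v2) [++-] → (0.168838, 0.5197, 1.46177)–(0.715316, 0.5197, 0.869422)  len=0.8059
  (v4,v0,v5) [+-+] → (0.168838, 0.5197, 0)–(-0.168838, 0.5197, 0)  len=0.3377
  (v4,v5,v2) [++-] → (-0.168838, 0.5197, 1.46177)–(0.168838, 0.5197, 1.46177)  len=0.3377
  (v5,v0,v6) [+-+] → (-0.168838, 0.5197, 0)–(-0.715316, 0.5197, 0)  len=0.5465
  (v5,v6,v2) [++-] → (-0.715316, 0.5197, 0.869422)–(-0.168838, 0.5197, 1.46177)  len=0.8059
  (v6,v0,v7) [+--] → (-0.715316, 0.5197, 0)–(-1.2111, 0.5197, 0)  len=0.4958
  (v6,v7,v2) [+--] → (-1.2111, 0.5197, 0)–(-0.715316, 0.5197, 0.869422)  len=1.0008

Chained into 1 loop(s):
  loop 1: 10 segments, perimeter = 6.3734
Total perimeter = 6.373


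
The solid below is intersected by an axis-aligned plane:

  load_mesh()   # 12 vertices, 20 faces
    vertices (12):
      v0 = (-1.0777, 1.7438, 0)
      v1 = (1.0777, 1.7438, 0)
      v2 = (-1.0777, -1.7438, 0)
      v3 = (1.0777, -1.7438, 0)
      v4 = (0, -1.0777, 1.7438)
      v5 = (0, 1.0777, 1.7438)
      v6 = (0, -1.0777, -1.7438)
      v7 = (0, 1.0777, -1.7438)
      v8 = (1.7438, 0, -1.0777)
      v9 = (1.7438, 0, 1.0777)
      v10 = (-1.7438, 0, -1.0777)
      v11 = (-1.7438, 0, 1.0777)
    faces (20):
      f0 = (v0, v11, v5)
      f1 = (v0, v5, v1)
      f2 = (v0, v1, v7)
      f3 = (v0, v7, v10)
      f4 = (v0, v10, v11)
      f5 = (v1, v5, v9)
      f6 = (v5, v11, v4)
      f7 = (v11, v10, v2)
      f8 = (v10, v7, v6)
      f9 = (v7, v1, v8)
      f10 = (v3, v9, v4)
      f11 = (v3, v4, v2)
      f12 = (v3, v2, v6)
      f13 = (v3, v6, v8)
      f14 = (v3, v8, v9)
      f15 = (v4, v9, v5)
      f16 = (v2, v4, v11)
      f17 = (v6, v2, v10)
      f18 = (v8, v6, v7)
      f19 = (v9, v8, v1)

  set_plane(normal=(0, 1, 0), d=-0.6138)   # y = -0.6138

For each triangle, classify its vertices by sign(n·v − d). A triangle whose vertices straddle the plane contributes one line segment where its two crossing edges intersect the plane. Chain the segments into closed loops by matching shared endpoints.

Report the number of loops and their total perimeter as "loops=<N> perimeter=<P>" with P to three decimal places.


loops=1 perimeter=10.299

Straddling triangles (10 of 20):
  (v5,v11,v4) [++-] → (-0.750625, -0.6138, 1.45707)–(0, -0.6138, 1.7438)  len=0.8035
  (v11,v10,v2) [++-] → (-1.50934, -0.6138, -0.69836)–(-1.50934, -0.6138, 0.69836)  len=1.3967
  (v10,v7,v6) [++-] → (0, -0.6138, -1.7438)–(-0.750625, -0.6138, -1.45707)  len=0.8035
  (v3,v9,v4) [-+-] → (1.50934, -0.6138, 0.69836)–(0.750625, -0.6138, 1.45707)  len=1.0730
  (v3,v6,v8) [--+] → (0.750625, -0.6138, -1.45707)–(1.50934, -0.6138, -0.69836)  len=1.0730
  (v3,v8,v9) [-++] → (1.50934, -0.6138, -0.69836)–(1.50934, -0.6138, 0.69836)  len=1.3967
  (v4,v9,v5) [-++] → (0.750625, -0.6138, 1.45707)–(0, -0.6138, 1.7438)  len=0.8035
  (v2,v4,v11) [--+] → (-0.750625, -0.6138, 1.45707)–(-1.50934, -0.6138, 0.69836)  len=1.0730
  (v6,v2,v10) [--+] → (-1.50934, -0.6138, -0.69836)–(-0.750625, -0.6138, -1.45707)  len=1.0730
  (v8,v6,v7) [+-+] → (0.750625, -0.6138, -1.45707)–(0, -0.6138, -1.7438)  len=0.8035

Chained into 1 loop(s):
  loop 1: 10 segments, perimeter = 10.2995
Total perimeter = 10.299


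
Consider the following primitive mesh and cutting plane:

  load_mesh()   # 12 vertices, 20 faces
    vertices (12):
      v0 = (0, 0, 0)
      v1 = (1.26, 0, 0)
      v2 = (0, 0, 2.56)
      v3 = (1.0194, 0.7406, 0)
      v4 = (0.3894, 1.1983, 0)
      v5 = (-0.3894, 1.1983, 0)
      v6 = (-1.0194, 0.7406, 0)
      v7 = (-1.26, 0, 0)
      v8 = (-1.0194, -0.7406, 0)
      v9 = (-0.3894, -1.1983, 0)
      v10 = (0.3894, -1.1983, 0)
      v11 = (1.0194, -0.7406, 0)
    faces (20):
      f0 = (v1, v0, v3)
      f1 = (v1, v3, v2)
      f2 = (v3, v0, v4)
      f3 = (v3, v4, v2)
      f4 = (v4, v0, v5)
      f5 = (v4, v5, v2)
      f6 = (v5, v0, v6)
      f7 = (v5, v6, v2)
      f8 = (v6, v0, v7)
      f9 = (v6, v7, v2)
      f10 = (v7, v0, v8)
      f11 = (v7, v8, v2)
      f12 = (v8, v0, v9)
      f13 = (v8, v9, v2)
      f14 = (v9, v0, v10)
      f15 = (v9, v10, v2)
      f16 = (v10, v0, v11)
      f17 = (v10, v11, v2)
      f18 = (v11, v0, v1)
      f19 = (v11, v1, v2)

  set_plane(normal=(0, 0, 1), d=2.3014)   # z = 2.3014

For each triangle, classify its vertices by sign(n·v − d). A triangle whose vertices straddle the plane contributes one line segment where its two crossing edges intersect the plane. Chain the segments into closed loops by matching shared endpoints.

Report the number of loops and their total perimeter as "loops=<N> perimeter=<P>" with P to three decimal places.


Straddling triangles (10 of 20):
  (v1,v3,v2) [--+] → (0.102975, 0.0748122, 2.3014)–(0.12728, 0, 2.3014)  len=0.0787
  (v3,v4,v2) [--+] → (0.0393355, 0.121047, 2.3014)–(0.102975, 0.0748122, 2.3014)  len=0.0787
  (v4,v5,v2) [--+] → (-0.0393355, 0.121047, 2.3014)–(0.0393355, 0.121047, 2.3014)  len=0.0787
  (v5,v6,v2) [--+] → (-0.102975, 0.0748122, 2.3014)–(-0.0393355, 0.121047, 2.3014)  len=0.0787
  (v6,v7,v2) [--+] → (-0.12728, 0, 2.3014)–(-0.102975, 0.0748122, 2.3014)  len=0.0787
  (v7,v8,v2) [--+] → (-0.102975, -0.0748122, 2.3014)–(-0.12728, 0, 2.3014)  len=0.0787
  (v8,v9,v2) [--+] → (-0.0393355, -0.121047, 2.3014)–(-0.102975, -0.0748122, 2.3014)  len=0.0787
  (v9,v10,v2) [--+] → (0.0393355, -0.121047, 2.3014)–(-0.0393355, -0.121047, 2.3014)  len=0.0787
  (v10,v11,v2) [--+] → (0.102975, -0.0748122, 2.3014)–(0.0393355, -0.121047, 2.3014)  len=0.0787
  (v11,v1,v2) [--+] → (0.12728, 0, 2.3014)–(0.102975, -0.0748122, 2.3014)  len=0.0787

Chained into 1 loop(s):
  loop 1: 10 segments, perimeter = 0.7866
Total perimeter = 0.787

loops=1 perimeter=0.787


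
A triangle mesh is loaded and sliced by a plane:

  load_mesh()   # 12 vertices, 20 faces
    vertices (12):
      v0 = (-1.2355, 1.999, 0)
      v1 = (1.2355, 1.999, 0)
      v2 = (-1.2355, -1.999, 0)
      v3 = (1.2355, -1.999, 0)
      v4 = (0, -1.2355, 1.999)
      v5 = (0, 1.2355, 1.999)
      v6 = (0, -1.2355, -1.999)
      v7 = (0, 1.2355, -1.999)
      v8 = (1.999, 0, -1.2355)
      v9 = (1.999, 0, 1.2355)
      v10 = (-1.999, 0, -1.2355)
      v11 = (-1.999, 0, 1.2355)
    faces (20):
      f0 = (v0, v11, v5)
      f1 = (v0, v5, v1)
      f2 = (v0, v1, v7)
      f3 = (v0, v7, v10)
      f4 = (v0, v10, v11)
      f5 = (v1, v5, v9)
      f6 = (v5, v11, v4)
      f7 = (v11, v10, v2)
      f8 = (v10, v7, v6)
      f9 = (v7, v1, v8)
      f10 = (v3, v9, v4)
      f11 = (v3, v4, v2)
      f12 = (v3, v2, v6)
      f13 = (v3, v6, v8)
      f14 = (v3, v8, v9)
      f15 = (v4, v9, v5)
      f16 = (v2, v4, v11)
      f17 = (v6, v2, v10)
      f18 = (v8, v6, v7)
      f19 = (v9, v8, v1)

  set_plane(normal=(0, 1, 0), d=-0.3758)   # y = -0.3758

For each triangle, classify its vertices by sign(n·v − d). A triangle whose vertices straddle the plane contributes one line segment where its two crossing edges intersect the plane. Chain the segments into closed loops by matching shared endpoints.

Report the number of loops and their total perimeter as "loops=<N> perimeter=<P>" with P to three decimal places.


loops=1 perimeter=12.596

Straddling triangles (10 of 20):
  (v5,v11,v4) [++-] → (-1.39097, -0.3758, 1.46773)–(0, -0.3758, 1.999)  len=1.4890
  (v11,v10,v2) [++-] → (-1.85547, -0.3758, -1.00323)–(-1.85547, -0.3758, 1.00323)  len=2.0065
  (v10,v7,v6) [++-] → (0, -0.3758, -1.999)–(-1.39097, -0.3758, -1.46773)  len=1.4890
  (v3,v9,v4) [-+-] → (1.85547, -0.3758, 1.00323)–(1.39097, -0.3758, 1.46773)  len=0.6569
  (v3,v6,v8) [--+] → (1.39097, -0.3758, -1.46773)–(1.85547, -0.3758, -1.00323)  len=0.6569
  (v3,v8,v9) [-++] → (1.85547, -0.3758, -1.00323)–(1.85547, -0.3758, 1.00323)  len=2.0065
  (v4,v9,v5) [-++] → (1.39097, -0.3758, 1.46773)–(0, -0.3758, 1.999)  len=1.4890
  (v2,v4,v11) [--+] → (-1.39097, -0.3758, 1.46773)–(-1.85547, -0.3758, 1.00323)  len=0.6569
  (v6,v2,v10) [--+] → (-1.85547, -0.3758, -1.00323)–(-1.39097, -0.3758, -1.46773)  len=0.6569
  (v8,v6,v7) [+-+] → (1.39097, -0.3758, -1.46773)–(0, -0.3758, -1.999)  len=1.4890

Chained into 1 loop(s):
  loop 1: 10 segments, perimeter = 12.5964
Total perimeter = 12.596


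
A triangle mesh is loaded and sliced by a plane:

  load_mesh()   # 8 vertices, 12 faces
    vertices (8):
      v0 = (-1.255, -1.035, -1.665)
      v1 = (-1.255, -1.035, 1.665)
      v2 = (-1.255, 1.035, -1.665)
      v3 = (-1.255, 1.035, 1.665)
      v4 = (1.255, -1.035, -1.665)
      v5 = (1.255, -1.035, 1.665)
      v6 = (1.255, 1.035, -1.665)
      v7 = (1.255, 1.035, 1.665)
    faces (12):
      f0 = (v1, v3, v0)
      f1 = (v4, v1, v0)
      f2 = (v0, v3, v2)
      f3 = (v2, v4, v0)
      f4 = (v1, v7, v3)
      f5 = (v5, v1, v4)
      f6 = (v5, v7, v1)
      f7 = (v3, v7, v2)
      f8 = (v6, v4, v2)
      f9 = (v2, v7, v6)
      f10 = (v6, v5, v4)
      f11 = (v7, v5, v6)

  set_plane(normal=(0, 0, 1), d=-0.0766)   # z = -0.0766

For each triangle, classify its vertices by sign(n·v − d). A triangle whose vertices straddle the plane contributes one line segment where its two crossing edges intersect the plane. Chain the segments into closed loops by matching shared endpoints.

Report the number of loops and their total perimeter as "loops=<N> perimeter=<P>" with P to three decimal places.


Straddling triangles (8 of 12):
  (v1,v3,v0) [++-] → (-1.255, -0.0476162, -0.0766)–(-1.255, -1.035, -0.0766)  len=0.9874
  (v4,v1,v0) [-+-] → (0.0577375, -1.035, -0.0766)–(-1.255, -1.035, -0.0766)  len=1.3127
  (v0,v3,v2) [-+-] → (-1.255, -0.0476162, -0.0766)–(-1.255, 1.035, -0.0766)  len=1.0826
  (v5,v1,v4) [++-] → (0.0577375, -1.035, -0.0766)–(1.255, -1.035, -0.0766)  len=1.1973
  (v3,v7,v2) [++-] → (-0.0577375, 1.035, -0.0766)–(-1.255, 1.035, -0.0766)  len=1.1973
  (v2,v7,v6) [-+-] → (-0.0577375, 1.035, -0.0766)–(1.255, 1.035, -0.0766)  len=1.3127
  (v6,v5,v4) [-+-] → (1.255, 0.0476162, -0.0766)–(1.255, -1.035, -0.0766)  len=1.0826
  (v7,v5,v6) [++-] → (1.255, 0.0476162, -0.0766)–(1.255, 1.035, -0.0766)  len=0.9874

Chained into 1 loop(s):
  loop 1: 8 segments, perimeter = 9.1600
Total perimeter = 9.160

loops=1 perimeter=9.160


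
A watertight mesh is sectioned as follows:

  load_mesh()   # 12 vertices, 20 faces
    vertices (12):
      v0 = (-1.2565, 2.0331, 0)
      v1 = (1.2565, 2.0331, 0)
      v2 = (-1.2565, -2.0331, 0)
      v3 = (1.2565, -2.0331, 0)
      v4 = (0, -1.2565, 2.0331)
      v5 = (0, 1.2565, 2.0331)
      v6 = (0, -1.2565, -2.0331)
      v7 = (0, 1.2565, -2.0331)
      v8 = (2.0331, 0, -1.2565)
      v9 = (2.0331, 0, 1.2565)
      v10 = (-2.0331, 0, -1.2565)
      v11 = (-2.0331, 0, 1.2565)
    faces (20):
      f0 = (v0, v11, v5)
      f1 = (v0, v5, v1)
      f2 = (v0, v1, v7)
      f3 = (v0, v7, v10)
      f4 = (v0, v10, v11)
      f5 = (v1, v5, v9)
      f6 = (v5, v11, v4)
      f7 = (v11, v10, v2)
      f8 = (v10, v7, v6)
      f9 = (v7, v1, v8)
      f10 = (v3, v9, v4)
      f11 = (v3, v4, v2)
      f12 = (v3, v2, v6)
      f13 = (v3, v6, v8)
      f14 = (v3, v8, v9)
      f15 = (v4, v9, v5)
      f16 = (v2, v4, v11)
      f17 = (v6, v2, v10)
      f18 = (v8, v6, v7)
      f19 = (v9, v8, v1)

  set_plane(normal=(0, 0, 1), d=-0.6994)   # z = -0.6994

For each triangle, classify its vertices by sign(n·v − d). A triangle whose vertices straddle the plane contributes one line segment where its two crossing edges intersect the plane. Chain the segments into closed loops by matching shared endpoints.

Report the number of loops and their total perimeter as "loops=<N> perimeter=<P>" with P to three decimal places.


Straddling triangles (10 of 20):
  (v0,v1,v7) [++-] → (0.824256, 1.76594, -0.6994)–(-0.824256, 1.76594, -0.6994)  len=1.6485
  (v0,v7,v10) [+--] → (-0.824256, 1.76594, -0.6994)–(-1.68878, 0.901425, -0.6994)  len=1.2226
  (v0,v10,v11) [+-+] → (-1.68878, 0.901425, -0.6994)–(-2.0331, 0, -0.6994)  len=0.9649
  (v11,v10,v2) [+-+] → (-2.0331, 0, -0.6994)–(-1.68878, -0.901425, -0.6994)  len=0.9649
  (v7,v1,v8) [-+-] → (0.824256, 1.76594, -0.6994)–(1.68878, 0.901425, -0.6994)  len=1.2226
  (v3,v2,v6) [++-] → (-0.824256, -1.76594, -0.6994)–(0.824256, -1.76594, -0.6994)  len=1.6485
  (v3,v6,v8) [+--] → (0.824256, -1.76594, -0.6994)–(1.68878, -0.901425, -0.6994)  len=1.2226
  (v3,v8,v9) [+-+] → (1.68878, -0.901425, -0.6994)–(2.0331, 0, -0.6994)  len=0.9649
  (v6,v2,v10) [-+-] → (-0.824256, -1.76594, -0.6994)–(-1.68878, -0.901425, -0.6994)  len=1.2226
  (v9,v8,v1) [+-+] → (2.0331, 0, -0.6994)–(1.68878, 0.901425, -0.6994)  len=0.9649

Chained into 1 loop(s):
  loop 1: 10 segments, perimeter = 12.0473
Total perimeter = 12.047

loops=1 perimeter=12.047
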